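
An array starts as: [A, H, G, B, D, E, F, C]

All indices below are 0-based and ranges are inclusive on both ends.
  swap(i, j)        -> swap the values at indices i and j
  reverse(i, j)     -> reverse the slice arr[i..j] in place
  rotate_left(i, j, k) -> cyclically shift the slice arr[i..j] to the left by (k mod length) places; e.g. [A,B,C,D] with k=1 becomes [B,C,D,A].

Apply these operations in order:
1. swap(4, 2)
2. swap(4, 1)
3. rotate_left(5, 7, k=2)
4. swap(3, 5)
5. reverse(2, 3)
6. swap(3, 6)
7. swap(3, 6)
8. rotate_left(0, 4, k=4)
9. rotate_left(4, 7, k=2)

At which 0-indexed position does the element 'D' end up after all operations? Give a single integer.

After 1 (swap(4, 2)): [A, H, D, B, G, E, F, C]
After 2 (swap(4, 1)): [A, G, D, B, H, E, F, C]
After 3 (rotate_left(5, 7, k=2)): [A, G, D, B, H, C, E, F]
After 4 (swap(3, 5)): [A, G, D, C, H, B, E, F]
After 5 (reverse(2, 3)): [A, G, C, D, H, B, E, F]
After 6 (swap(3, 6)): [A, G, C, E, H, B, D, F]
After 7 (swap(3, 6)): [A, G, C, D, H, B, E, F]
After 8 (rotate_left(0, 4, k=4)): [H, A, G, C, D, B, E, F]
After 9 (rotate_left(4, 7, k=2)): [H, A, G, C, E, F, D, B]

Answer: 6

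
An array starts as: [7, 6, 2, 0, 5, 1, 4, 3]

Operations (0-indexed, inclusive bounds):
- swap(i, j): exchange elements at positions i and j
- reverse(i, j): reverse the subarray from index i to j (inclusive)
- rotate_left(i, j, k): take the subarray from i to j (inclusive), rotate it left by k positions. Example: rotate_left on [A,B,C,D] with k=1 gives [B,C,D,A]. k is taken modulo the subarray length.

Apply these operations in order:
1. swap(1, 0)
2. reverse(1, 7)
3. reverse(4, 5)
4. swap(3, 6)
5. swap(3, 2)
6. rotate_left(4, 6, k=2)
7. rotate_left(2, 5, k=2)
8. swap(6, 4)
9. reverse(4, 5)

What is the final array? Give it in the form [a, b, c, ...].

Answer: [6, 3, 1, 0, 4, 5, 2, 7]

Derivation:
After 1 (swap(1, 0)): [6, 7, 2, 0, 5, 1, 4, 3]
After 2 (reverse(1, 7)): [6, 3, 4, 1, 5, 0, 2, 7]
After 3 (reverse(4, 5)): [6, 3, 4, 1, 0, 5, 2, 7]
After 4 (swap(3, 6)): [6, 3, 4, 2, 0, 5, 1, 7]
After 5 (swap(3, 2)): [6, 3, 2, 4, 0, 5, 1, 7]
After 6 (rotate_left(4, 6, k=2)): [6, 3, 2, 4, 1, 0, 5, 7]
After 7 (rotate_left(2, 5, k=2)): [6, 3, 1, 0, 2, 4, 5, 7]
After 8 (swap(6, 4)): [6, 3, 1, 0, 5, 4, 2, 7]
After 9 (reverse(4, 5)): [6, 3, 1, 0, 4, 5, 2, 7]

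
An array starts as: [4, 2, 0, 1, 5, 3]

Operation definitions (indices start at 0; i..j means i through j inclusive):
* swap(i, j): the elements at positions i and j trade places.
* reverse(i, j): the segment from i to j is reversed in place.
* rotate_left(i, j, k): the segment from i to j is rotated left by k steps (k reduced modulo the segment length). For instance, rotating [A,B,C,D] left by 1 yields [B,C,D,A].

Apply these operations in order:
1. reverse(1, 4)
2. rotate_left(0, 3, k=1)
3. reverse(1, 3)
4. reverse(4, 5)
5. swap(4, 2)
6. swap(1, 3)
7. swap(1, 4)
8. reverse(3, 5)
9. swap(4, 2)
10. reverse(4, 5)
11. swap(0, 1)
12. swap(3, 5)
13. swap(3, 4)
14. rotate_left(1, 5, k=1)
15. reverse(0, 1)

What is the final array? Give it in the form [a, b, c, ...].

After 1 (reverse(1, 4)): [4, 5, 1, 0, 2, 3]
After 2 (rotate_left(0, 3, k=1)): [5, 1, 0, 4, 2, 3]
After 3 (reverse(1, 3)): [5, 4, 0, 1, 2, 3]
After 4 (reverse(4, 5)): [5, 4, 0, 1, 3, 2]
After 5 (swap(4, 2)): [5, 4, 3, 1, 0, 2]
After 6 (swap(1, 3)): [5, 1, 3, 4, 0, 2]
After 7 (swap(1, 4)): [5, 0, 3, 4, 1, 2]
After 8 (reverse(3, 5)): [5, 0, 3, 2, 1, 4]
After 9 (swap(4, 2)): [5, 0, 1, 2, 3, 4]
After 10 (reverse(4, 5)): [5, 0, 1, 2, 4, 3]
After 11 (swap(0, 1)): [0, 5, 1, 2, 4, 3]
After 12 (swap(3, 5)): [0, 5, 1, 3, 4, 2]
After 13 (swap(3, 4)): [0, 5, 1, 4, 3, 2]
After 14 (rotate_left(1, 5, k=1)): [0, 1, 4, 3, 2, 5]
After 15 (reverse(0, 1)): [1, 0, 4, 3, 2, 5]

Answer: [1, 0, 4, 3, 2, 5]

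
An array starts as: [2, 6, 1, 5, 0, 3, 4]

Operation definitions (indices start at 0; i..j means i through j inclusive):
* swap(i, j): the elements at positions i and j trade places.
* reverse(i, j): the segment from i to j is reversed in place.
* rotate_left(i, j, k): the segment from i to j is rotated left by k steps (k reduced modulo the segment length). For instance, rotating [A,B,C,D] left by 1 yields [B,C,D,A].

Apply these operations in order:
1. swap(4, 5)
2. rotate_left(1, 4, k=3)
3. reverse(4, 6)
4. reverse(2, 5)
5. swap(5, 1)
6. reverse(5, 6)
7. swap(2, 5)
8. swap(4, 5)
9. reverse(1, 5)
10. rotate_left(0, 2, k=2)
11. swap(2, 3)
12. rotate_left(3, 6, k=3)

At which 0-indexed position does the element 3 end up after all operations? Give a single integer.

Answer: 3

Derivation:
After 1 (swap(4, 5)): [2, 6, 1, 5, 3, 0, 4]
After 2 (rotate_left(1, 4, k=3)): [2, 3, 6, 1, 5, 0, 4]
After 3 (reverse(4, 6)): [2, 3, 6, 1, 4, 0, 5]
After 4 (reverse(2, 5)): [2, 3, 0, 4, 1, 6, 5]
After 5 (swap(5, 1)): [2, 6, 0, 4, 1, 3, 5]
After 6 (reverse(5, 6)): [2, 6, 0, 4, 1, 5, 3]
After 7 (swap(2, 5)): [2, 6, 5, 4, 1, 0, 3]
After 8 (swap(4, 5)): [2, 6, 5, 4, 0, 1, 3]
After 9 (reverse(1, 5)): [2, 1, 0, 4, 5, 6, 3]
After 10 (rotate_left(0, 2, k=2)): [0, 2, 1, 4, 5, 6, 3]
After 11 (swap(2, 3)): [0, 2, 4, 1, 5, 6, 3]
After 12 (rotate_left(3, 6, k=3)): [0, 2, 4, 3, 1, 5, 6]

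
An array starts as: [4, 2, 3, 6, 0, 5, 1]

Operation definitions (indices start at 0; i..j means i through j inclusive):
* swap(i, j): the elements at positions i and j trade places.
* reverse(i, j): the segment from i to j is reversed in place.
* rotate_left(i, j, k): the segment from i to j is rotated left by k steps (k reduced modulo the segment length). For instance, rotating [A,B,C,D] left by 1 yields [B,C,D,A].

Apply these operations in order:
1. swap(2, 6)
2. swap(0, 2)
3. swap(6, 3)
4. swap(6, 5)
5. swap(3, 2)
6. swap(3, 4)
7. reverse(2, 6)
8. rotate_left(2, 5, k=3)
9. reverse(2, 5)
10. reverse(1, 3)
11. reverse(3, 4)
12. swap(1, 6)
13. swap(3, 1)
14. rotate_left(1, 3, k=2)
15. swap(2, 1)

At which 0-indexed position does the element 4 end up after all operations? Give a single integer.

Answer: 3

Derivation:
After 1 (swap(2, 6)): [4, 2, 1, 6, 0, 5, 3]
After 2 (swap(0, 2)): [1, 2, 4, 6, 0, 5, 3]
After 3 (swap(6, 3)): [1, 2, 4, 3, 0, 5, 6]
After 4 (swap(6, 5)): [1, 2, 4, 3, 0, 6, 5]
After 5 (swap(3, 2)): [1, 2, 3, 4, 0, 6, 5]
After 6 (swap(3, 4)): [1, 2, 3, 0, 4, 6, 5]
After 7 (reverse(2, 6)): [1, 2, 5, 6, 4, 0, 3]
After 8 (rotate_left(2, 5, k=3)): [1, 2, 0, 5, 6, 4, 3]
After 9 (reverse(2, 5)): [1, 2, 4, 6, 5, 0, 3]
After 10 (reverse(1, 3)): [1, 6, 4, 2, 5, 0, 3]
After 11 (reverse(3, 4)): [1, 6, 4, 5, 2, 0, 3]
After 12 (swap(1, 6)): [1, 3, 4, 5, 2, 0, 6]
After 13 (swap(3, 1)): [1, 5, 4, 3, 2, 0, 6]
After 14 (rotate_left(1, 3, k=2)): [1, 3, 5, 4, 2, 0, 6]
After 15 (swap(2, 1)): [1, 5, 3, 4, 2, 0, 6]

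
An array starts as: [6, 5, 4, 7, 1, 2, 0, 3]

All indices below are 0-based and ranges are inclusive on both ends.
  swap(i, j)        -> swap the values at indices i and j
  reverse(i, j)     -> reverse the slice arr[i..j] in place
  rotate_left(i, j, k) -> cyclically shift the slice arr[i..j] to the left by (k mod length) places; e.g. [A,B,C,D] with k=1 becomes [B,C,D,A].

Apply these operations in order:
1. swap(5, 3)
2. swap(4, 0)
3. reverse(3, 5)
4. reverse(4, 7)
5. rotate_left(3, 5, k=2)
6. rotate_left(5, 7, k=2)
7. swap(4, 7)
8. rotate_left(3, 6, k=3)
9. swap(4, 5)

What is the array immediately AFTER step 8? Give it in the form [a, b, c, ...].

Answer: [1, 5, 4, 3, 0, 2, 6, 7]

Derivation:
After 1 (swap(5, 3)): [6, 5, 4, 2, 1, 7, 0, 3]
After 2 (swap(4, 0)): [1, 5, 4, 2, 6, 7, 0, 3]
After 3 (reverse(3, 5)): [1, 5, 4, 7, 6, 2, 0, 3]
After 4 (reverse(4, 7)): [1, 5, 4, 7, 3, 0, 2, 6]
After 5 (rotate_left(3, 5, k=2)): [1, 5, 4, 0, 7, 3, 2, 6]
After 6 (rotate_left(5, 7, k=2)): [1, 5, 4, 0, 7, 6, 3, 2]
After 7 (swap(4, 7)): [1, 5, 4, 0, 2, 6, 3, 7]
After 8 (rotate_left(3, 6, k=3)): [1, 5, 4, 3, 0, 2, 6, 7]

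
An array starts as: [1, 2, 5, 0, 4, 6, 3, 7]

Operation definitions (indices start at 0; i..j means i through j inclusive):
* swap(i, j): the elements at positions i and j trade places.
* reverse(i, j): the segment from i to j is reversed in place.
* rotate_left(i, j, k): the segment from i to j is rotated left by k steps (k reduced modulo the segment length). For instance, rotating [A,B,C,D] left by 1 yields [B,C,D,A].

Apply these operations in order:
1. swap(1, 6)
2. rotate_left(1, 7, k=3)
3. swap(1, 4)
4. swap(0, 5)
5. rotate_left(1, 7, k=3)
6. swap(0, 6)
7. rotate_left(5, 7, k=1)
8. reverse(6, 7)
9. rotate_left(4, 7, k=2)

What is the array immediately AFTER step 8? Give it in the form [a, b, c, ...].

After 1 (swap(1, 6)): [1, 3, 5, 0, 4, 6, 2, 7]
After 2 (rotate_left(1, 7, k=3)): [1, 4, 6, 2, 7, 3, 5, 0]
After 3 (swap(1, 4)): [1, 7, 6, 2, 4, 3, 5, 0]
After 4 (swap(0, 5)): [3, 7, 6, 2, 4, 1, 5, 0]
After 5 (rotate_left(1, 7, k=3)): [3, 4, 1, 5, 0, 7, 6, 2]
After 6 (swap(0, 6)): [6, 4, 1, 5, 0, 7, 3, 2]
After 7 (rotate_left(5, 7, k=1)): [6, 4, 1, 5, 0, 3, 2, 7]
After 8 (reverse(6, 7)): [6, 4, 1, 5, 0, 3, 7, 2]

Answer: [6, 4, 1, 5, 0, 3, 7, 2]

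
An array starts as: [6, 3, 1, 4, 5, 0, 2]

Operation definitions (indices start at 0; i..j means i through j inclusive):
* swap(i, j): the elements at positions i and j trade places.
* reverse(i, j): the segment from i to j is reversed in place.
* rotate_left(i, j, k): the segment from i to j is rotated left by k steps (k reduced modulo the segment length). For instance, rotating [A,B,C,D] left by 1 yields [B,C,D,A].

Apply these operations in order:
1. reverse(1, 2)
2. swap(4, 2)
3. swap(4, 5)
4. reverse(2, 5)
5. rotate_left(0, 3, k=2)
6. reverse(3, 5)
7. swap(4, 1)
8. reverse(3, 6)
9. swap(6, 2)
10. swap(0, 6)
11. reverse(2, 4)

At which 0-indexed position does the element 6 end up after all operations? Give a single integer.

After 1 (reverse(1, 2)): [6, 1, 3, 4, 5, 0, 2]
After 2 (swap(4, 2)): [6, 1, 5, 4, 3, 0, 2]
After 3 (swap(4, 5)): [6, 1, 5, 4, 0, 3, 2]
After 4 (reverse(2, 5)): [6, 1, 3, 0, 4, 5, 2]
After 5 (rotate_left(0, 3, k=2)): [3, 0, 6, 1, 4, 5, 2]
After 6 (reverse(3, 5)): [3, 0, 6, 5, 4, 1, 2]
After 7 (swap(4, 1)): [3, 4, 6, 5, 0, 1, 2]
After 8 (reverse(3, 6)): [3, 4, 6, 2, 1, 0, 5]
After 9 (swap(6, 2)): [3, 4, 5, 2, 1, 0, 6]
After 10 (swap(0, 6)): [6, 4, 5, 2, 1, 0, 3]
After 11 (reverse(2, 4)): [6, 4, 1, 2, 5, 0, 3]

Answer: 0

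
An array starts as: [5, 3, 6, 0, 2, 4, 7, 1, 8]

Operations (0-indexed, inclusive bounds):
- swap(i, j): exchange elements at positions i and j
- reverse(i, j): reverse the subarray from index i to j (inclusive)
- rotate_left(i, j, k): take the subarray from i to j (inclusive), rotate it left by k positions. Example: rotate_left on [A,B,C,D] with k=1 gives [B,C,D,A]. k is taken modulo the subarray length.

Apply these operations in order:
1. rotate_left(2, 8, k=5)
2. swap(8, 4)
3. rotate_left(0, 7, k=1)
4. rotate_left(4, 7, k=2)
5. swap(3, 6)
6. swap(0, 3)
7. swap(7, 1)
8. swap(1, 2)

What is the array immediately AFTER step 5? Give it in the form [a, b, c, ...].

After 1 (rotate_left(2, 8, k=5)): [5, 3, 1, 8, 6, 0, 2, 4, 7]
After 2 (swap(8, 4)): [5, 3, 1, 8, 7, 0, 2, 4, 6]
After 3 (rotate_left(0, 7, k=1)): [3, 1, 8, 7, 0, 2, 4, 5, 6]
After 4 (rotate_left(4, 7, k=2)): [3, 1, 8, 7, 4, 5, 0, 2, 6]
After 5 (swap(3, 6)): [3, 1, 8, 0, 4, 5, 7, 2, 6]

Answer: [3, 1, 8, 0, 4, 5, 7, 2, 6]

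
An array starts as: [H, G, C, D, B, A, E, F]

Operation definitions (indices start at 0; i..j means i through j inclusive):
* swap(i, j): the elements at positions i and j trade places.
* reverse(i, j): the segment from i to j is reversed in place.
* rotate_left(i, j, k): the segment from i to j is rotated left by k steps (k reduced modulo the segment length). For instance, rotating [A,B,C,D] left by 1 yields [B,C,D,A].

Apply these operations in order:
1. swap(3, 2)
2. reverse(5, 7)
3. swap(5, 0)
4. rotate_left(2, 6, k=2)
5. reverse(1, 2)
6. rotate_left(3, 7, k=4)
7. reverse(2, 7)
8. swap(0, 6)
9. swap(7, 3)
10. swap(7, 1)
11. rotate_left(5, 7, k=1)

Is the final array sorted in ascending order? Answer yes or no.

Answer: no

Derivation:
After 1 (swap(3, 2)): [H, G, D, C, B, A, E, F]
After 2 (reverse(5, 7)): [H, G, D, C, B, F, E, A]
After 3 (swap(5, 0)): [F, G, D, C, B, H, E, A]
After 4 (rotate_left(2, 6, k=2)): [F, G, B, H, E, D, C, A]
After 5 (reverse(1, 2)): [F, B, G, H, E, D, C, A]
After 6 (rotate_left(3, 7, k=4)): [F, B, G, A, H, E, D, C]
After 7 (reverse(2, 7)): [F, B, C, D, E, H, A, G]
After 8 (swap(0, 6)): [A, B, C, D, E, H, F, G]
After 9 (swap(7, 3)): [A, B, C, G, E, H, F, D]
After 10 (swap(7, 1)): [A, D, C, G, E, H, F, B]
After 11 (rotate_left(5, 7, k=1)): [A, D, C, G, E, F, B, H]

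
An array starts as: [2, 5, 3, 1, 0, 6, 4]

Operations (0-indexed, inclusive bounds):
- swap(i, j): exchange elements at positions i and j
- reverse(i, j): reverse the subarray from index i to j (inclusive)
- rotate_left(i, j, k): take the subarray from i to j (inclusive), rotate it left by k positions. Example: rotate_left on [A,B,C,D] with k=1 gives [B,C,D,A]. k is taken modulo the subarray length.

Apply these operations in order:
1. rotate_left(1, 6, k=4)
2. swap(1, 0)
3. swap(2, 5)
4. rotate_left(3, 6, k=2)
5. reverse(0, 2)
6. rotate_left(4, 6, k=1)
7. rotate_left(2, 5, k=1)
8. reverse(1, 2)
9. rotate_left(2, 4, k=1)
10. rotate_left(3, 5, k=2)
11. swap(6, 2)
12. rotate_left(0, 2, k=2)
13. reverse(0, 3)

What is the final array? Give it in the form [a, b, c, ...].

After 1 (rotate_left(1, 6, k=4)): [2, 6, 4, 5, 3, 1, 0]
After 2 (swap(1, 0)): [6, 2, 4, 5, 3, 1, 0]
After 3 (swap(2, 5)): [6, 2, 1, 5, 3, 4, 0]
After 4 (rotate_left(3, 6, k=2)): [6, 2, 1, 4, 0, 5, 3]
After 5 (reverse(0, 2)): [1, 2, 6, 4, 0, 5, 3]
After 6 (rotate_left(4, 6, k=1)): [1, 2, 6, 4, 5, 3, 0]
After 7 (rotate_left(2, 5, k=1)): [1, 2, 4, 5, 3, 6, 0]
After 8 (reverse(1, 2)): [1, 4, 2, 5, 3, 6, 0]
After 9 (rotate_left(2, 4, k=1)): [1, 4, 5, 3, 2, 6, 0]
After 10 (rotate_left(3, 5, k=2)): [1, 4, 5, 6, 3, 2, 0]
After 11 (swap(6, 2)): [1, 4, 0, 6, 3, 2, 5]
After 12 (rotate_left(0, 2, k=2)): [0, 1, 4, 6, 3, 2, 5]
After 13 (reverse(0, 3)): [6, 4, 1, 0, 3, 2, 5]

Answer: [6, 4, 1, 0, 3, 2, 5]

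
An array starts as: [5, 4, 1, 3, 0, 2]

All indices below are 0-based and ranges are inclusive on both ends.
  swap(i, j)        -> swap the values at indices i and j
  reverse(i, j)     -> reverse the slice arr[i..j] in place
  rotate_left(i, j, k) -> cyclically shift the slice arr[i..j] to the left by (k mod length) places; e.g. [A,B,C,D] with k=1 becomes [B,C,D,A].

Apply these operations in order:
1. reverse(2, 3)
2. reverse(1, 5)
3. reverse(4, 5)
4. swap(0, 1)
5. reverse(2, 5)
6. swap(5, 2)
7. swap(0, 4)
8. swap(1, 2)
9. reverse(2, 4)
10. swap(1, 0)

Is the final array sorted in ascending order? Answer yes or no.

Answer: no

Derivation:
After 1 (reverse(2, 3)): [5, 4, 3, 1, 0, 2]
After 2 (reverse(1, 5)): [5, 2, 0, 1, 3, 4]
After 3 (reverse(4, 5)): [5, 2, 0, 1, 4, 3]
After 4 (swap(0, 1)): [2, 5, 0, 1, 4, 3]
After 5 (reverse(2, 5)): [2, 5, 3, 4, 1, 0]
After 6 (swap(5, 2)): [2, 5, 0, 4, 1, 3]
After 7 (swap(0, 4)): [1, 5, 0, 4, 2, 3]
After 8 (swap(1, 2)): [1, 0, 5, 4, 2, 3]
After 9 (reverse(2, 4)): [1, 0, 2, 4, 5, 3]
After 10 (swap(1, 0)): [0, 1, 2, 4, 5, 3]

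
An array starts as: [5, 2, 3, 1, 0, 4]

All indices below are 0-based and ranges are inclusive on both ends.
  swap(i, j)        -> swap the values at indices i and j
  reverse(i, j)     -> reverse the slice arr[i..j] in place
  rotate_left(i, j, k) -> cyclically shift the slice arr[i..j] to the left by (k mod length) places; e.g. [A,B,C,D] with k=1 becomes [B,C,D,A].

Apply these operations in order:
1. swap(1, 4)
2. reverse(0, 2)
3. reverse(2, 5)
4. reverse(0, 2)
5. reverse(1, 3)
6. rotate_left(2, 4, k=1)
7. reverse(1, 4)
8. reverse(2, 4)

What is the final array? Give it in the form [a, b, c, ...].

Answer: [4, 3, 2, 0, 1, 5]

Derivation:
After 1 (swap(1, 4)): [5, 0, 3, 1, 2, 4]
After 2 (reverse(0, 2)): [3, 0, 5, 1, 2, 4]
After 3 (reverse(2, 5)): [3, 0, 4, 2, 1, 5]
After 4 (reverse(0, 2)): [4, 0, 3, 2, 1, 5]
After 5 (reverse(1, 3)): [4, 2, 3, 0, 1, 5]
After 6 (rotate_left(2, 4, k=1)): [4, 2, 0, 1, 3, 5]
After 7 (reverse(1, 4)): [4, 3, 1, 0, 2, 5]
After 8 (reverse(2, 4)): [4, 3, 2, 0, 1, 5]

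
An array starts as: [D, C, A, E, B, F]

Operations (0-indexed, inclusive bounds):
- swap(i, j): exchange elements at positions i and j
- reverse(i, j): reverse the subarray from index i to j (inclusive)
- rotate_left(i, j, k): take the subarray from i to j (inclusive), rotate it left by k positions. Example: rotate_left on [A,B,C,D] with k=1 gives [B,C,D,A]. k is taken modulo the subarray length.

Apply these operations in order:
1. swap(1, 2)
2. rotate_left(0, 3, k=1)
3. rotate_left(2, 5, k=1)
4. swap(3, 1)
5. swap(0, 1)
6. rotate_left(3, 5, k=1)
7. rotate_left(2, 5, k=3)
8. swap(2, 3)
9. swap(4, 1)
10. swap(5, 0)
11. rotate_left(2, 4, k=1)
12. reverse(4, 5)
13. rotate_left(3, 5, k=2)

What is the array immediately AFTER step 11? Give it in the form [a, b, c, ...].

After 1 (swap(1, 2)): [D, A, C, E, B, F]
After 2 (rotate_left(0, 3, k=1)): [A, C, E, D, B, F]
After 3 (rotate_left(2, 5, k=1)): [A, C, D, B, F, E]
After 4 (swap(3, 1)): [A, B, D, C, F, E]
After 5 (swap(0, 1)): [B, A, D, C, F, E]
After 6 (rotate_left(3, 5, k=1)): [B, A, D, F, E, C]
After 7 (rotate_left(2, 5, k=3)): [B, A, C, D, F, E]
After 8 (swap(2, 3)): [B, A, D, C, F, E]
After 9 (swap(4, 1)): [B, F, D, C, A, E]
After 10 (swap(5, 0)): [E, F, D, C, A, B]
After 11 (rotate_left(2, 4, k=1)): [E, F, C, A, D, B]

Answer: [E, F, C, A, D, B]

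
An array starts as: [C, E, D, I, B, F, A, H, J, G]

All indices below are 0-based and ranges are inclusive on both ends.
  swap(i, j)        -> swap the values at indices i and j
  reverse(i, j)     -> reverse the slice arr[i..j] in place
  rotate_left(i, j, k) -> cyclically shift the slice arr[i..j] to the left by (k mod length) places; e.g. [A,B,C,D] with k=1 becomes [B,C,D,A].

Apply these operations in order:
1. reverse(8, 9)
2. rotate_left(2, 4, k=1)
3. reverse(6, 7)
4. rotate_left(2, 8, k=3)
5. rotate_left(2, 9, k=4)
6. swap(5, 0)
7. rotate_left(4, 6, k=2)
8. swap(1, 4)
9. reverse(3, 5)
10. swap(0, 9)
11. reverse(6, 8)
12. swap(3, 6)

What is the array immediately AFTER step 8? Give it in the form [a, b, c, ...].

After 1 (reverse(8, 9)): [C, E, D, I, B, F, A, H, G, J]
After 2 (rotate_left(2, 4, k=1)): [C, E, I, B, D, F, A, H, G, J]
After 3 (reverse(6, 7)): [C, E, I, B, D, F, H, A, G, J]
After 4 (rotate_left(2, 8, k=3)): [C, E, F, H, A, G, I, B, D, J]
After 5 (rotate_left(2, 9, k=4)): [C, E, I, B, D, J, F, H, A, G]
After 6 (swap(5, 0)): [J, E, I, B, D, C, F, H, A, G]
After 7 (rotate_left(4, 6, k=2)): [J, E, I, B, F, D, C, H, A, G]
After 8 (swap(1, 4)): [J, F, I, B, E, D, C, H, A, G]

Answer: [J, F, I, B, E, D, C, H, A, G]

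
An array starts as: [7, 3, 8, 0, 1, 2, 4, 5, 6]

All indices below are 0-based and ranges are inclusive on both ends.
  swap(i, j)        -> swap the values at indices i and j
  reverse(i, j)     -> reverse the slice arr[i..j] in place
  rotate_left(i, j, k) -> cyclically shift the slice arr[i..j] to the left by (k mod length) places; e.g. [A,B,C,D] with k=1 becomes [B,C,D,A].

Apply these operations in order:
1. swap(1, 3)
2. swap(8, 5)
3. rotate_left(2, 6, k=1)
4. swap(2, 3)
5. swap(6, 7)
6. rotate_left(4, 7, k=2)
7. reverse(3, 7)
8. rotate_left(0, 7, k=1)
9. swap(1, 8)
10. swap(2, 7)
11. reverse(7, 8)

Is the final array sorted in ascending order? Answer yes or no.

After 1 (swap(1, 3)): [7, 0, 8, 3, 1, 2, 4, 5, 6]
After 2 (swap(8, 5)): [7, 0, 8, 3, 1, 6, 4, 5, 2]
After 3 (rotate_left(2, 6, k=1)): [7, 0, 3, 1, 6, 4, 8, 5, 2]
After 4 (swap(2, 3)): [7, 0, 1, 3, 6, 4, 8, 5, 2]
After 5 (swap(6, 7)): [7, 0, 1, 3, 6, 4, 5, 8, 2]
After 6 (rotate_left(4, 7, k=2)): [7, 0, 1, 3, 5, 8, 6, 4, 2]
After 7 (reverse(3, 7)): [7, 0, 1, 4, 6, 8, 5, 3, 2]
After 8 (rotate_left(0, 7, k=1)): [0, 1, 4, 6, 8, 5, 3, 7, 2]
After 9 (swap(1, 8)): [0, 2, 4, 6, 8, 5, 3, 7, 1]
After 10 (swap(2, 7)): [0, 2, 7, 6, 8, 5, 3, 4, 1]
After 11 (reverse(7, 8)): [0, 2, 7, 6, 8, 5, 3, 1, 4]

Answer: no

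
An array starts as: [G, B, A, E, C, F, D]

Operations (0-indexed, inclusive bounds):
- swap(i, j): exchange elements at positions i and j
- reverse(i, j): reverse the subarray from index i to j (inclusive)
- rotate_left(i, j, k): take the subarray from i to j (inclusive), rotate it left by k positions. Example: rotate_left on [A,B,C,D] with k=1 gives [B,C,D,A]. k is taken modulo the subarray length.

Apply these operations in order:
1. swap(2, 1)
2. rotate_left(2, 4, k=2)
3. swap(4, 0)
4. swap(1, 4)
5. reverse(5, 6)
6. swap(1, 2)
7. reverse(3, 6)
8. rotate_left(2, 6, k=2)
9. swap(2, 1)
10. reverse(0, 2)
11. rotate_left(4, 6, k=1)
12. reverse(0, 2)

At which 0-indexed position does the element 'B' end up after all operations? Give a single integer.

Answer: 6

Derivation:
After 1 (swap(2, 1)): [G, A, B, E, C, F, D]
After 2 (rotate_left(2, 4, k=2)): [G, A, C, B, E, F, D]
After 3 (swap(4, 0)): [E, A, C, B, G, F, D]
After 4 (swap(1, 4)): [E, G, C, B, A, F, D]
After 5 (reverse(5, 6)): [E, G, C, B, A, D, F]
After 6 (swap(1, 2)): [E, C, G, B, A, D, F]
After 7 (reverse(3, 6)): [E, C, G, F, D, A, B]
After 8 (rotate_left(2, 6, k=2)): [E, C, D, A, B, G, F]
After 9 (swap(2, 1)): [E, D, C, A, B, G, F]
After 10 (reverse(0, 2)): [C, D, E, A, B, G, F]
After 11 (rotate_left(4, 6, k=1)): [C, D, E, A, G, F, B]
After 12 (reverse(0, 2)): [E, D, C, A, G, F, B]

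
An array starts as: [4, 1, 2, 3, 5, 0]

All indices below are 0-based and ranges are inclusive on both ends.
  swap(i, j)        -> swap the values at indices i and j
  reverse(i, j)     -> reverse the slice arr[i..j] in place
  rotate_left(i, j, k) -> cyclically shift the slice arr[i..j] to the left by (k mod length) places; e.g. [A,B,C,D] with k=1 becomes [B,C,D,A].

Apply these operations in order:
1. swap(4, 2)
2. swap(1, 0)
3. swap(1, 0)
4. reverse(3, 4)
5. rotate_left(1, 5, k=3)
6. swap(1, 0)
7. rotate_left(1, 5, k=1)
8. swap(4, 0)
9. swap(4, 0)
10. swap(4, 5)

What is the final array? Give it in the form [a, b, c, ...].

Answer: [3, 0, 1, 5, 4, 2]

Derivation:
After 1 (swap(4, 2)): [4, 1, 5, 3, 2, 0]
After 2 (swap(1, 0)): [1, 4, 5, 3, 2, 0]
After 3 (swap(1, 0)): [4, 1, 5, 3, 2, 0]
After 4 (reverse(3, 4)): [4, 1, 5, 2, 3, 0]
After 5 (rotate_left(1, 5, k=3)): [4, 3, 0, 1, 5, 2]
After 6 (swap(1, 0)): [3, 4, 0, 1, 5, 2]
After 7 (rotate_left(1, 5, k=1)): [3, 0, 1, 5, 2, 4]
After 8 (swap(4, 0)): [2, 0, 1, 5, 3, 4]
After 9 (swap(4, 0)): [3, 0, 1, 5, 2, 4]
After 10 (swap(4, 5)): [3, 0, 1, 5, 4, 2]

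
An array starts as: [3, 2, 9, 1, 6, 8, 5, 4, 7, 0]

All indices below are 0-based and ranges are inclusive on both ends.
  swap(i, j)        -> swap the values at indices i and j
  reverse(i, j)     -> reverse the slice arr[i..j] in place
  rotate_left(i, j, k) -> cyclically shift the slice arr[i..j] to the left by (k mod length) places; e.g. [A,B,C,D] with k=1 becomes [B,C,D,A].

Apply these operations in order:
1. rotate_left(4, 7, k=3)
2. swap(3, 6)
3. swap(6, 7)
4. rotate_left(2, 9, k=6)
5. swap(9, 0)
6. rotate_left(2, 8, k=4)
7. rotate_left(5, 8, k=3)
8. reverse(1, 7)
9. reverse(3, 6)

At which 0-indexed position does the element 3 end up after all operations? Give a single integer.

After 1 (rotate_left(4, 7, k=3)): [3, 2, 9, 1, 4, 6, 8, 5, 7, 0]
After 2 (swap(3, 6)): [3, 2, 9, 8, 4, 6, 1, 5, 7, 0]
After 3 (swap(6, 7)): [3, 2, 9, 8, 4, 6, 5, 1, 7, 0]
After 4 (rotate_left(2, 9, k=6)): [3, 2, 7, 0, 9, 8, 4, 6, 5, 1]
After 5 (swap(9, 0)): [1, 2, 7, 0, 9, 8, 4, 6, 5, 3]
After 6 (rotate_left(2, 8, k=4)): [1, 2, 4, 6, 5, 7, 0, 9, 8, 3]
After 7 (rotate_left(5, 8, k=3)): [1, 2, 4, 6, 5, 8, 7, 0, 9, 3]
After 8 (reverse(1, 7)): [1, 0, 7, 8, 5, 6, 4, 2, 9, 3]
After 9 (reverse(3, 6)): [1, 0, 7, 4, 6, 5, 8, 2, 9, 3]

Answer: 9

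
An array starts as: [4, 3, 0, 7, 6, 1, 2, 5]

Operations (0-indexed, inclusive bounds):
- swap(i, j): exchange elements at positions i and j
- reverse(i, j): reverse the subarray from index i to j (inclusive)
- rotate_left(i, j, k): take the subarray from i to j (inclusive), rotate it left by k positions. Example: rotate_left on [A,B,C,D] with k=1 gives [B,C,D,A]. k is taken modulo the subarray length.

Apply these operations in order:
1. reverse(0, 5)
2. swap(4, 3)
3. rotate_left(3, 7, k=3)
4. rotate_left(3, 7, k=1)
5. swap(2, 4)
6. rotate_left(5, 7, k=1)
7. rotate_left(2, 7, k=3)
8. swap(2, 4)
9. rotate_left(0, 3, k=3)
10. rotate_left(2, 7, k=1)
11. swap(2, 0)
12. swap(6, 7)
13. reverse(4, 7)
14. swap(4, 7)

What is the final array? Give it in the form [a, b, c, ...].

After 1 (reverse(0, 5)): [1, 6, 7, 0, 3, 4, 2, 5]
After 2 (swap(4, 3)): [1, 6, 7, 3, 0, 4, 2, 5]
After 3 (rotate_left(3, 7, k=3)): [1, 6, 7, 2, 5, 3, 0, 4]
After 4 (rotate_left(3, 7, k=1)): [1, 6, 7, 5, 3, 0, 4, 2]
After 5 (swap(2, 4)): [1, 6, 3, 5, 7, 0, 4, 2]
After 6 (rotate_left(5, 7, k=1)): [1, 6, 3, 5, 7, 4, 2, 0]
After 7 (rotate_left(2, 7, k=3)): [1, 6, 4, 2, 0, 3, 5, 7]
After 8 (swap(2, 4)): [1, 6, 0, 2, 4, 3, 5, 7]
After 9 (rotate_left(0, 3, k=3)): [2, 1, 6, 0, 4, 3, 5, 7]
After 10 (rotate_left(2, 7, k=1)): [2, 1, 0, 4, 3, 5, 7, 6]
After 11 (swap(2, 0)): [0, 1, 2, 4, 3, 5, 7, 6]
After 12 (swap(6, 7)): [0, 1, 2, 4, 3, 5, 6, 7]
After 13 (reverse(4, 7)): [0, 1, 2, 4, 7, 6, 5, 3]
After 14 (swap(4, 7)): [0, 1, 2, 4, 3, 6, 5, 7]

Answer: [0, 1, 2, 4, 3, 6, 5, 7]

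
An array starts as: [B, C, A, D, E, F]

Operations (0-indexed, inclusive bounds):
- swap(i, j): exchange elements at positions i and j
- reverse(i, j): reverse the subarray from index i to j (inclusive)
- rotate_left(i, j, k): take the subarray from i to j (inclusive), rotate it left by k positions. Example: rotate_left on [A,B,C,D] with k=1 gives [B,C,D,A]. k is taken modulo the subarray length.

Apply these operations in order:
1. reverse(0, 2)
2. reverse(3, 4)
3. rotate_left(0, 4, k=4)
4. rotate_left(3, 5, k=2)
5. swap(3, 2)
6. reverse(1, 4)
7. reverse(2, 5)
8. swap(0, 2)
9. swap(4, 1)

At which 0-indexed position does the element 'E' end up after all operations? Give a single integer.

Answer: 0

Derivation:
After 1 (reverse(0, 2)): [A, C, B, D, E, F]
After 2 (reverse(3, 4)): [A, C, B, E, D, F]
After 3 (rotate_left(0, 4, k=4)): [D, A, C, B, E, F]
After 4 (rotate_left(3, 5, k=2)): [D, A, C, F, B, E]
After 5 (swap(3, 2)): [D, A, F, C, B, E]
After 6 (reverse(1, 4)): [D, B, C, F, A, E]
After 7 (reverse(2, 5)): [D, B, E, A, F, C]
After 8 (swap(0, 2)): [E, B, D, A, F, C]
After 9 (swap(4, 1)): [E, F, D, A, B, C]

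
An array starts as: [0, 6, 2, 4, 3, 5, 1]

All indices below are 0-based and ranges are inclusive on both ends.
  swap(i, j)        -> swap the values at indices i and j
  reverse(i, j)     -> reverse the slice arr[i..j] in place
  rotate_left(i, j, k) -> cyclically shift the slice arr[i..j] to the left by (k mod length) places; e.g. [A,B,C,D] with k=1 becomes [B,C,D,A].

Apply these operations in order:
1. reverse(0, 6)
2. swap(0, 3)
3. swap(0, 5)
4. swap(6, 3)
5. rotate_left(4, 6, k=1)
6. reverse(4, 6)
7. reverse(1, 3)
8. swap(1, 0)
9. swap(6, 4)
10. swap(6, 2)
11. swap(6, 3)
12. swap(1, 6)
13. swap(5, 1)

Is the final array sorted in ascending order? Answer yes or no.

Answer: yes

Derivation:
After 1 (reverse(0, 6)): [1, 5, 3, 4, 2, 6, 0]
After 2 (swap(0, 3)): [4, 5, 3, 1, 2, 6, 0]
After 3 (swap(0, 5)): [6, 5, 3, 1, 2, 4, 0]
After 4 (swap(6, 3)): [6, 5, 3, 0, 2, 4, 1]
After 5 (rotate_left(4, 6, k=1)): [6, 5, 3, 0, 4, 1, 2]
After 6 (reverse(4, 6)): [6, 5, 3, 0, 2, 1, 4]
After 7 (reverse(1, 3)): [6, 0, 3, 5, 2, 1, 4]
After 8 (swap(1, 0)): [0, 6, 3, 5, 2, 1, 4]
After 9 (swap(6, 4)): [0, 6, 3, 5, 4, 1, 2]
After 10 (swap(6, 2)): [0, 6, 2, 5, 4, 1, 3]
After 11 (swap(6, 3)): [0, 6, 2, 3, 4, 1, 5]
After 12 (swap(1, 6)): [0, 5, 2, 3, 4, 1, 6]
After 13 (swap(5, 1)): [0, 1, 2, 3, 4, 5, 6]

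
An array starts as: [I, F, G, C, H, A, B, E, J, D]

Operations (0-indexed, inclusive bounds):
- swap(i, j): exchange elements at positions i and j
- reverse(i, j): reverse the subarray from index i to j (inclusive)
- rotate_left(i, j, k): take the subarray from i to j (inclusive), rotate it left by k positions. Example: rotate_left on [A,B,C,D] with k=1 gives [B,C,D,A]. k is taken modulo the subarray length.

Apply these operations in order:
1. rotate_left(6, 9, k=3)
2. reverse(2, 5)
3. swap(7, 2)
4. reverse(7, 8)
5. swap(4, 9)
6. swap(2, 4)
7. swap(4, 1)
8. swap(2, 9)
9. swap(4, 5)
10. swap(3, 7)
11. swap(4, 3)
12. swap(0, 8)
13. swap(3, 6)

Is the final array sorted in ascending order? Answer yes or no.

After 1 (rotate_left(6, 9, k=3)): [I, F, G, C, H, A, D, B, E, J]
After 2 (reverse(2, 5)): [I, F, A, H, C, G, D, B, E, J]
After 3 (swap(7, 2)): [I, F, B, H, C, G, D, A, E, J]
After 4 (reverse(7, 8)): [I, F, B, H, C, G, D, E, A, J]
After 5 (swap(4, 9)): [I, F, B, H, J, G, D, E, A, C]
After 6 (swap(2, 4)): [I, F, J, H, B, G, D, E, A, C]
After 7 (swap(4, 1)): [I, B, J, H, F, G, D, E, A, C]
After 8 (swap(2, 9)): [I, B, C, H, F, G, D, E, A, J]
After 9 (swap(4, 5)): [I, B, C, H, G, F, D, E, A, J]
After 10 (swap(3, 7)): [I, B, C, E, G, F, D, H, A, J]
After 11 (swap(4, 3)): [I, B, C, G, E, F, D, H, A, J]
After 12 (swap(0, 8)): [A, B, C, G, E, F, D, H, I, J]
After 13 (swap(3, 6)): [A, B, C, D, E, F, G, H, I, J]

Answer: yes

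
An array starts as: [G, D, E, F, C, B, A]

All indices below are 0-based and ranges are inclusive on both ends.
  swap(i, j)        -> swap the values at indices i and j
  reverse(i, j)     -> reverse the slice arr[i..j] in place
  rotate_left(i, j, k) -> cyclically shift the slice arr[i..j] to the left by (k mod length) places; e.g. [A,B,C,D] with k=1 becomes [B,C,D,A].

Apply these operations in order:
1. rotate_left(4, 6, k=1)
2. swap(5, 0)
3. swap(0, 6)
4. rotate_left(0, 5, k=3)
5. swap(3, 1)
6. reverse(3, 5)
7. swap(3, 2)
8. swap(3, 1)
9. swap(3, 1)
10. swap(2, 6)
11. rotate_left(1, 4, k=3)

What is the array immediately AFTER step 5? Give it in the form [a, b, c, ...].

Answer: [F, C, G, B, D, E, A]

Derivation:
After 1 (rotate_left(4, 6, k=1)): [G, D, E, F, B, A, C]
After 2 (swap(5, 0)): [A, D, E, F, B, G, C]
After 3 (swap(0, 6)): [C, D, E, F, B, G, A]
After 4 (rotate_left(0, 5, k=3)): [F, B, G, C, D, E, A]
After 5 (swap(3, 1)): [F, C, G, B, D, E, A]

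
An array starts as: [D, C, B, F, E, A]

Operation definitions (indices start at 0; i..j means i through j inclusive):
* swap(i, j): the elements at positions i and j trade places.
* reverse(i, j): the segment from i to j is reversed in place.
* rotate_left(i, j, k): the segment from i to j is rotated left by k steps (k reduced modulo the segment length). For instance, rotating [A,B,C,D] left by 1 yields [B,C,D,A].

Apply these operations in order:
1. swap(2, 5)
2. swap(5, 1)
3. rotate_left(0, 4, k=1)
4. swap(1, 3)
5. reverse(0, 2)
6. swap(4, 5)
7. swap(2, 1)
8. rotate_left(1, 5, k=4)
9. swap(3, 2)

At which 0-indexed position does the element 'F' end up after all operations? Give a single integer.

Answer: 0

Derivation:
After 1 (swap(2, 5)): [D, C, A, F, E, B]
After 2 (swap(5, 1)): [D, B, A, F, E, C]
After 3 (rotate_left(0, 4, k=1)): [B, A, F, E, D, C]
After 4 (swap(1, 3)): [B, E, F, A, D, C]
After 5 (reverse(0, 2)): [F, E, B, A, D, C]
After 6 (swap(4, 5)): [F, E, B, A, C, D]
After 7 (swap(2, 1)): [F, B, E, A, C, D]
After 8 (rotate_left(1, 5, k=4)): [F, D, B, E, A, C]
After 9 (swap(3, 2)): [F, D, E, B, A, C]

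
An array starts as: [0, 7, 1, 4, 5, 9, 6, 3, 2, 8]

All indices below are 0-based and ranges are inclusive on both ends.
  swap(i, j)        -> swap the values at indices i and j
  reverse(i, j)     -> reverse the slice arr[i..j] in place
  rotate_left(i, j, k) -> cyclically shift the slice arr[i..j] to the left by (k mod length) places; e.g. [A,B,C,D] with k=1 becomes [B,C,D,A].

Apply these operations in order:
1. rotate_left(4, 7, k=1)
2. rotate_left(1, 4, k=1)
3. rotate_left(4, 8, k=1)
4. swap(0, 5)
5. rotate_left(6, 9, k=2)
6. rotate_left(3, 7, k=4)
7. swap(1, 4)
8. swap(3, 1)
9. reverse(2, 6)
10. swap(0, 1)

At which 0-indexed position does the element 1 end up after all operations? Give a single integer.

Answer: 4

Derivation:
After 1 (rotate_left(4, 7, k=1)): [0, 7, 1, 4, 9, 6, 3, 5, 2, 8]
After 2 (rotate_left(1, 4, k=1)): [0, 1, 4, 9, 7, 6, 3, 5, 2, 8]
After 3 (rotate_left(4, 8, k=1)): [0, 1, 4, 9, 6, 3, 5, 2, 7, 8]
After 4 (swap(0, 5)): [3, 1, 4, 9, 6, 0, 5, 2, 7, 8]
After 5 (rotate_left(6, 9, k=2)): [3, 1, 4, 9, 6, 0, 7, 8, 5, 2]
After 6 (rotate_left(3, 7, k=4)): [3, 1, 4, 8, 9, 6, 0, 7, 5, 2]
After 7 (swap(1, 4)): [3, 9, 4, 8, 1, 6, 0, 7, 5, 2]
After 8 (swap(3, 1)): [3, 8, 4, 9, 1, 6, 0, 7, 5, 2]
After 9 (reverse(2, 6)): [3, 8, 0, 6, 1, 9, 4, 7, 5, 2]
After 10 (swap(0, 1)): [8, 3, 0, 6, 1, 9, 4, 7, 5, 2]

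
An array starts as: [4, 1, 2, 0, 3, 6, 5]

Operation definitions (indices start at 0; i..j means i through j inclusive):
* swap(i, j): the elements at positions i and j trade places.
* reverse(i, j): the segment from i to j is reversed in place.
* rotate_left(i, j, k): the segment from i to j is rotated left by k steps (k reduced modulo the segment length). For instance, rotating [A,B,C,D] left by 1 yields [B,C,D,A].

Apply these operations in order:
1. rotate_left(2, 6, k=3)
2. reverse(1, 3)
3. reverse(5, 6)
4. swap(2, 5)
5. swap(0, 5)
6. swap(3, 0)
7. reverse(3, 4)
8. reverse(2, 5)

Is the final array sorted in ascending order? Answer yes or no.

Answer: no

Derivation:
After 1 (rotate_left(2, 6, k=3)): [4, 1, 6, 5, 2, 0, 3]
After 2 (reverse(1, 3)): [4, 5, 6, 1, 2, 0, 3]
After 3 (reverse(5, 6)): [4, 5, 6, 1, 2, 3, 0]
After 4 (swap(2, 5)): [4, 5, 3, 1, 2, 6, 0]
After 5 (swap(0, 5)): [6, 5, 3, 1, 2, 4, 0]
After 6 (swap(3, 0)): [1, 5, 3, 6, 2, 4, 0]
After 7 (reverse(3, 4)): [1, 5, 3, 2, 6, 4, 0]
After 8 (reverse(2, 5)): [1, 5, 4, 6, 2, 3, 0]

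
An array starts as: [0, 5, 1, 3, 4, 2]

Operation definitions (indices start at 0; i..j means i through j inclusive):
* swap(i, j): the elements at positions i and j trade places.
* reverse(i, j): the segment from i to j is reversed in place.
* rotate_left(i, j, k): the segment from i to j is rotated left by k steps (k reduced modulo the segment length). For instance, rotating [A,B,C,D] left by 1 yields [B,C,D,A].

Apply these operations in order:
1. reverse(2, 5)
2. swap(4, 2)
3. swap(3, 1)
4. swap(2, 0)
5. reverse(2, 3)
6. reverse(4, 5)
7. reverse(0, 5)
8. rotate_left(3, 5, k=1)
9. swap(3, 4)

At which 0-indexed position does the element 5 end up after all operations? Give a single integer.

After 1 (reverse(2, 5)): [0, 5, 2, 4, 3, 1]
After 2 (swap(4, 2)): [0, 5, 3, 4, 2, 1]
After 3 (swap(3, 1)): [0, 4, 3, 5, 2, 1]
After 4 (swap(2, 0)): [3, 4, 0, 5, 2, 1]
After 5 (reverse(2, 3)): [3, 4, 5, 0, 2, 1]
After 6 (reverse(4, 5)): [3, 4, 5, 0, 1, 2]
After 7 (reverse(0, 5)): [2, 1, 0, 5, 4, 3]
After 8 (rotate_left(3, 5, k=1)): [2, 1, 0, 4, 3, 5]
After 9 (swap(3, 4)): [2, 1, 0, 3, 4, 5]

Answer: 5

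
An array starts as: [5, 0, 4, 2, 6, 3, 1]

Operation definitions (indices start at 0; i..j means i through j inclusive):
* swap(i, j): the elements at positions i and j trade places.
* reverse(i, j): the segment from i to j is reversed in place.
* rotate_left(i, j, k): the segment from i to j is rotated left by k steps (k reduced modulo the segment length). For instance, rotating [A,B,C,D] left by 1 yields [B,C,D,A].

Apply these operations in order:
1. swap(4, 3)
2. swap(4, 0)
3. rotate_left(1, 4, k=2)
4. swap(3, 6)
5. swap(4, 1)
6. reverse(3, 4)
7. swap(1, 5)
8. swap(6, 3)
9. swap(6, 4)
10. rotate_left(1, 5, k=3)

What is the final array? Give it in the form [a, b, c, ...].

Answer: [2, 6, 4, 3, 5, 0, 1]

Derivation:
After 1 (swap(4, 3)): [5, 0, 4, 6, 2, 3, 1]
After 2 (swap(4, 0)): [2, 0, 4, 6, 5, 3, 1]
After 3 (rotate_left(1, 4, k=2)): [2, 6, 5, 0, 4, 3, 1]
After 4 (swap(3, 6)): [2, 6, 5, 1, 4, 3, 0]
After 5 (swap(4, 1)): [2, 4, 5, 1, 6, 3, 0]
After 6 (reverse(3, 4)): [2, 4, 5, 6, 1, 3, 0]
After 7 (swap(1, 5)): [2, 3, 5, 6, 1, 4, 0]
After 8 (swap(6, 3)): [2, 3, 5, 0, 1, 4, 6]
After 9 (swap(6, 4)): [2, 3, 5, 0, 6, 4, 1]
After 10 (rotate_left(1, 5, k=3)): [2, 6, 4, 3, 5, 0, 1]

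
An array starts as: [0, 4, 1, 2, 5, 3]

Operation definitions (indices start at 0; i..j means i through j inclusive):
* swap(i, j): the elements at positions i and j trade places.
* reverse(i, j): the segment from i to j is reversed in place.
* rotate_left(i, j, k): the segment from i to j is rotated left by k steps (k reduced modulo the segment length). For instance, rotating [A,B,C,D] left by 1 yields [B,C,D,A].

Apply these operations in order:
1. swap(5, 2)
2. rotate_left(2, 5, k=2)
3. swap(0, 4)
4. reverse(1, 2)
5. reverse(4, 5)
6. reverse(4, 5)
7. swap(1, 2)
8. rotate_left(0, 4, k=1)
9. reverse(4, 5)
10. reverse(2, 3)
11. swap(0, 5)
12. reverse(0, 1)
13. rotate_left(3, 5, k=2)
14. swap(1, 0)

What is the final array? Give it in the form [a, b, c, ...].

Answer: [3, 5, 0, 4, 1, 2]

Derivation:
After 1 (swap(5, 2)): [0, 4, 3, 2, 5, 1]
After 2 (rotate_left(2, 5, k=2)): [0, 4, 5, 1, 3, 2]
After 3 (swap(0, 4)): [3, 4, 5, 1, 0, 2]
After 4 (reverse(1, 2)): [3, 5, 4, 1, 0, 2]
After 5 (reverse(4, 5)): [3, 5, 4, 1, 2, 0]
After 6 (reverse(4, 5)): [3, 5, 4, 1, 0, 2]
After 7 (swap(1, 2)): [3, 4, 5, 1, 0, 2]
After 8 (rotate_left(0, 4, k=1)): [4, 5, 1, 0, 3, 2]
After 9 (reverse(4, 5)): [4, 5, 1, 0, 2, 3]
After 10 (reverse(2, 3)): [4, 5, 0, 1, 2, 3]
After 11 (swap(0, 5)): [3, 5, 0, 1, 2, 4]
After 12 (reverse(0, 1)): [5, 3, 0, 1, 2, 4]
After 13 (rotate_left(3, 5, k=2)): [5, 3, 0, 4, 1, 2]
After 14 (swap(1, 0)): [3, 5, 0, 4, 1, 2]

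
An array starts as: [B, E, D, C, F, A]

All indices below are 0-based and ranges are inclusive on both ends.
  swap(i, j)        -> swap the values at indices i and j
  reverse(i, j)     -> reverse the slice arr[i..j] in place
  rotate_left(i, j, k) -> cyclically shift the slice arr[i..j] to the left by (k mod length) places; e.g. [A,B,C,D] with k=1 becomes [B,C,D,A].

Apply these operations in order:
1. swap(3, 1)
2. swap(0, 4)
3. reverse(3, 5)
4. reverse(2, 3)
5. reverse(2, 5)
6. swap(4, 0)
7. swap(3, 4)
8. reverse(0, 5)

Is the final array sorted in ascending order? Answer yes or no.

Answer: no

Derivation:
After 1 (swap(3, 1)): [B, C, D, E, F, A]
After 2 (swap(0, 4)): [F, C, D, E, B, A]
After 3 (reverse(3, 5)): [F, C, D, A, B, E]
After 4 (reverse(2, 3)): [F, C, A, D, B, E]
After 5 (reverse(2, 5)): [F, C, E, B, D, A]
After 6 (swap(4, 0)): [D, C, E, B, F, A]
After 7 (swap(3, 4)): [D, C, E, F, B, A]
After 8 (reverse(0, 5)): [A, B, F, E, C, D]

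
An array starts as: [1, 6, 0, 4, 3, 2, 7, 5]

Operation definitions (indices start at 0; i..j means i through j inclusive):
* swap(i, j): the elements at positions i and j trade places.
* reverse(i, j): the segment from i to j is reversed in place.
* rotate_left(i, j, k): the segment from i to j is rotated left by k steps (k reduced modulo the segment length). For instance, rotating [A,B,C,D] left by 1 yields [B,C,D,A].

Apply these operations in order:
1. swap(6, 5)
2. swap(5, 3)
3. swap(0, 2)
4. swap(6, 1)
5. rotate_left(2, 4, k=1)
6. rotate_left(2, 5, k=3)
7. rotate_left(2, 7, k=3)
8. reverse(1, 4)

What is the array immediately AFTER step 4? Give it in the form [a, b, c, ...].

Answer: [0, 2, 1, 7, 3, 4, 6, 5]

Derivation:
After 1 (swap(6, 5)): [1, 6, 0, 4, 3, 7, 2, 5]
After 2 (swap(5, 3)): [1, 6, 0, 7, 3, 4, 2, 5]
After 3 (swap(0, 2)): [0, 6, 1, 7, 3, 4, 2, 5]
After 4 (swap(6, 1)): [0, 2, 1, 7, 3, 4, 6, 5]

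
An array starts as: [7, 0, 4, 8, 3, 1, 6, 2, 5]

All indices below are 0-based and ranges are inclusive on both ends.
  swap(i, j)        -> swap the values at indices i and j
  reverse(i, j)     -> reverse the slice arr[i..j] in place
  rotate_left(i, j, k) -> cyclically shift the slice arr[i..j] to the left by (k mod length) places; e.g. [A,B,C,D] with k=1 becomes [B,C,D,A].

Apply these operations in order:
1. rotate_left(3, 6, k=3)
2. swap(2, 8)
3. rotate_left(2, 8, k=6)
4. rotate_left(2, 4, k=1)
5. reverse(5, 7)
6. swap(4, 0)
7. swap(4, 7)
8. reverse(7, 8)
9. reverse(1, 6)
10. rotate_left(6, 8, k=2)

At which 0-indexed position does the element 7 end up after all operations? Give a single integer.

Answer: 6

Derivation:
After 1 (rotate_left(3, 6, k=3)): [7, 0, 4, 6, 8, 3, 1, 2, 5]
After 2 (swap(2, 8)): [7, 0, 5, 6, 8, 3, 1, 2, 4]
After 3 (rotate_left(2, 8, k=6)): [7, 0, 4, 5, 6, 8, 3, 1, 2]
After 4 (rotate_left(2, 4, k=1)): [7, 0, 5, 6, 4, 8, 3, 1, 2]
After 5 (reverse(5, 7)): [7, 0, 5, 6, 4, 1, 3, 8, 2]
After 6 (swap(4, 0)): [4, 0, 5, 6, 7, 1, 3, 8, 2]
After 7 (swap(4, 7)): [4, 0, 5, 6, 8, 1, 3, 7, 2]
After 8 (reverse(7, 8)): [4, 0, 5, 6, 8, 1, 3, 2, 7]
After 9 (reverse(1, 6)): [4, 3, 1, 8, 6, 5, 0, 2, 7]
After 10 (rotate_left(6, 8, k=2)): [4, 3, 1, 8, 6, 5, 7, 0, 2]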